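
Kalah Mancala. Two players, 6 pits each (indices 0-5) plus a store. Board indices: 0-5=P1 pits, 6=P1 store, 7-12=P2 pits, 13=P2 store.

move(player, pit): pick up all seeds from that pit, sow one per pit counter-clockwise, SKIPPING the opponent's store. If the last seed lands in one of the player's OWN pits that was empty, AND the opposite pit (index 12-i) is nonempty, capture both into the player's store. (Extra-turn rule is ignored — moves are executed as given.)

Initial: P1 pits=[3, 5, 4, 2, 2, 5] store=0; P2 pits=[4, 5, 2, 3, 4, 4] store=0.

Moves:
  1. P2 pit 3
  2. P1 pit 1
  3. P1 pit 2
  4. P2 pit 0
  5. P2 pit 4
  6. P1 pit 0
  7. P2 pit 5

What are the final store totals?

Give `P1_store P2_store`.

Answer: 2 3

Derivation:
Move 1: P2 pit3 -> P1=[3,5,4,2,2,5](0) P2=[4,5,2,0,5,5](1)
Move 2: P1 pit1 -> P1=[3,0,5,3,3,6](1) P2=[4,5,2,0,5,5](1)
Move 3: P1 pit2 -> P1=[3,0,0,4,4,7](2) P2=[5,5,2,0,5,5](1)
Move 4: P2 pit0 -> P1=[3,0,0,4,4,7](2) P2=[0,6,3,1,6,6](1)
Move 5: P2 pit4 -> P1=[4,1,1,5,4,7](2) P2=[0,6,3,1,0,7](2)
Move 6: P1 pit0 -> P1=[0,2,2,6,5,7](2) P2=[0,6,3,1,0,7](2)
Move 7: P2 pit5 -> P1=[1,3,3,7,6,8](2) P2=[0,6,3,1,0,0](3)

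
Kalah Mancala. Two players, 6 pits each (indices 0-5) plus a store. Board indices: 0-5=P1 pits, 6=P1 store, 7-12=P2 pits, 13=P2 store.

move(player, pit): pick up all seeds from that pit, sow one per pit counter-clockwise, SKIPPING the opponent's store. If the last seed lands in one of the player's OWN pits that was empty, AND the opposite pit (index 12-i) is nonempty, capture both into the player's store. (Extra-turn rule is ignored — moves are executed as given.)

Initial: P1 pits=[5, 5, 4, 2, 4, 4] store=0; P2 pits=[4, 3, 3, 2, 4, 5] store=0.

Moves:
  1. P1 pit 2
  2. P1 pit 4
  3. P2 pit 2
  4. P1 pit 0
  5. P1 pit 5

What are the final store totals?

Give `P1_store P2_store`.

Answer: 3 1

Derivation:
Move 1: P1 pit2 -> P1=[5,5,0,3,5,5](1) P2=[4,3,3,2,4,5](0)
Move 2: P1 pit4 -> P1=[5,5,0,3,0,6](2) P2=[5,4,4,2,4,5](0)
Move 3: P2 pit2 -> P1=[5,5,0,3,0,6](2) P2=[5,4,0,3,5,6](1)
Move 4: P1 pit0 -> P1=[0,6,1,4,1,7](2) P2=[5,4,0,3,5,6](1)
Move 5: P1 pit5 -> P1=[0,6,1,4,1,0](3) P2=[6,5,1,4,6,7](1)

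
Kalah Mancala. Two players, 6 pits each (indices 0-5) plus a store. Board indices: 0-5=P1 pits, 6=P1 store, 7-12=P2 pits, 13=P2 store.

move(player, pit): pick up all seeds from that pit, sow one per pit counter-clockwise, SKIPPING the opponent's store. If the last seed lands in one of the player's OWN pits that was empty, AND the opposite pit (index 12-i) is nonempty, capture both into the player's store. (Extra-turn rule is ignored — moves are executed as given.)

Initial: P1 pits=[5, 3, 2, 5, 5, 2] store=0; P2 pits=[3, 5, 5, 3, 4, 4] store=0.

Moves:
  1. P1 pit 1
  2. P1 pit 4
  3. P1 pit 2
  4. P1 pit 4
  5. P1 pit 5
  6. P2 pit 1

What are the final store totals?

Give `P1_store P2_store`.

Move 1: P1 pit1 -> P1=[5,0,3,6,6,2](0) P2=[3,5,5,3,4,4](0)
Move 2: P1 pit4 -> P1=[5,0,3,6,0,3](1) P2=[4,6,6,4,4,4](0)
Move 3: P1 pit2 -> P1=[5,0,0,7,1,4](1) P2=[4,6,6,4,4,4](0)
Move 4: P1 pit4 -> P1=[5,0,0,7,0,5](1) P2=[4,6,6,4,4,4](0)
Move 5: P1 pit5 -> P1=[5,0,0,7,0,0](2) P2=[5,7,7,5,4,4](0)
Move 6: P2 pit1 -> P1=[6,1,0,7,0,0](2) P2=[5,0,8,6,5,5](1)

Answer: 2 1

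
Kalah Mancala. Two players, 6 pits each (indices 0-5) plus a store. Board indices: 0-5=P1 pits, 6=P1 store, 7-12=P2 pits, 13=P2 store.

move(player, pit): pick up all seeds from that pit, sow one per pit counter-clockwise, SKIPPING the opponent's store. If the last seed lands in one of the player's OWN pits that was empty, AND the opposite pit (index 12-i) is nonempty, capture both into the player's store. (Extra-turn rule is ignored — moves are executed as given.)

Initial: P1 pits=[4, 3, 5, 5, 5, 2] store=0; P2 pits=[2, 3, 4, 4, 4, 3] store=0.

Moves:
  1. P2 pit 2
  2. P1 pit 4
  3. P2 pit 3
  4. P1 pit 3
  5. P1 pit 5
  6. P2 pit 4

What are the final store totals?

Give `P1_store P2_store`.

Move 1: P2 pit2 -> P1=[4,3,5,5,5,2](0) P2=[2,3,0,5,5,4](1)
Move 2: P1 pit4 -> P1=[4,3,5,5,0,3](1) P2=[3,4,1,5,5,4](1)
Move 3: P2 pit3 -> P1=[5,4,5,5,0,3](1) P2=[3,4,1,0,6,5](2)
Move 4: P1 pit3 -> P1=[5,4,5,0,1,4](2) P2=[4,5,1,0,6,5](2)
Move 5: P1 pit5 -> P1=[5,4,5,0,1,0](3) P2=[5,6,2,0,6,5](2)
Move 6: P2 pit4 -> P1=[6,5,6,1,1,0](3) P2=[5,6,2,0,0,6](3)

Answer: 3 3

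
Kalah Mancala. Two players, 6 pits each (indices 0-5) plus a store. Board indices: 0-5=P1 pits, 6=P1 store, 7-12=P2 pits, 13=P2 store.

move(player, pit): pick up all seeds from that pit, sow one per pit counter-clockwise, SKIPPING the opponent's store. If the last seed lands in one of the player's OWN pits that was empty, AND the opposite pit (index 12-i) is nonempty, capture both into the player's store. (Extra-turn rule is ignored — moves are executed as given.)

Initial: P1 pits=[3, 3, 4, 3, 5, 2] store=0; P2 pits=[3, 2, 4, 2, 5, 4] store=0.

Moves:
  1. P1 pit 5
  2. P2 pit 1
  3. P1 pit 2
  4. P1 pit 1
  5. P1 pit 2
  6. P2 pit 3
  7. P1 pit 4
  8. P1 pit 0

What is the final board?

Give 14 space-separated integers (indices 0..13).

Answer: 0 1 1 7 0 2 3 5 1 6 1 7 5 1

Derivation:
Move 1: P1 pit5 -> P1=[3,3,4,3,5,0](1) P2=[4,2,4,2,5,4](0)
Move 2: P2 pit1 -> P1=[3,3,4,3,5,0](1) P2=[4,0,5,3,5,4](0)
Move 3: P1 pit2 -> P1=[3,3,0,4,6,1](2) P2=[4,0,5,3,5,4](0)
Move 4: P1 pit1 -> P1=[3,0,1,5,7,1](2) P2=[4,0,5,3,5,4](0)
Move 5: P1 pit2 -> P1=[3,0,0,6,7,1](2) P2=[4,0,5,3,5,4](0)
Move 6: P2 pit3 -> P1=[3,0,0,6,7,1](2) P2=[4,0,5,0,6,5](1)
Move 7: P1 pit4 -> P1=[3,0,0,6,0,2](3) P2=[5,1,6,1,7,5](1)
Move 8: P1 pit0 -> P1=[0,1,1,7,0,2](3) P2=[5,1,6,1,7,5](1)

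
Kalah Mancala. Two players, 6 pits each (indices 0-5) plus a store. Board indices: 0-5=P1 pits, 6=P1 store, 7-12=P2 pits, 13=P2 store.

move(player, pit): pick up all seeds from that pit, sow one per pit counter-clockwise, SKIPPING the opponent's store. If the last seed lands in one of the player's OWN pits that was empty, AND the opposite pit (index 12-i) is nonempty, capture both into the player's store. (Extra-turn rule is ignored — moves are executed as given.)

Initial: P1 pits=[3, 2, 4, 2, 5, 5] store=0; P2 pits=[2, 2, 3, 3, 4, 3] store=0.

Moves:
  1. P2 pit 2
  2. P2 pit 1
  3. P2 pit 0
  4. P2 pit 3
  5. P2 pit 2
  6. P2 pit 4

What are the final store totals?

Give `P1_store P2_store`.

Answer: 0 2

Derivation:
Move 1: P2 pit2 -> P1=[3,2,4,2,5,5](0) P2=[2,2,0,4,5,4](0)
Move 2: P2 pit1 -> P1=[3,2,4,2,5,5](0) P2=[2,0,1,5,5,4](0)
Move 3: P2 pit0 -> P1=[3,2,4,2,5,5](0) P2=[0,1,2,5,5,4](0)
Move 4: P2 pit3 -> P1=[4,3,4,2,5,5](0) P2=[0,1,2,0,6,5](1)
Move 5: P2 pit2 -> P1=[4,3,4,2,5,5](0) P2=[0,1,0,1,7,5](1)
Move 6: P2 pit4 -> P1=[5,4,5,3,6,5](0) P2=[0,1,0,1,0,6](2)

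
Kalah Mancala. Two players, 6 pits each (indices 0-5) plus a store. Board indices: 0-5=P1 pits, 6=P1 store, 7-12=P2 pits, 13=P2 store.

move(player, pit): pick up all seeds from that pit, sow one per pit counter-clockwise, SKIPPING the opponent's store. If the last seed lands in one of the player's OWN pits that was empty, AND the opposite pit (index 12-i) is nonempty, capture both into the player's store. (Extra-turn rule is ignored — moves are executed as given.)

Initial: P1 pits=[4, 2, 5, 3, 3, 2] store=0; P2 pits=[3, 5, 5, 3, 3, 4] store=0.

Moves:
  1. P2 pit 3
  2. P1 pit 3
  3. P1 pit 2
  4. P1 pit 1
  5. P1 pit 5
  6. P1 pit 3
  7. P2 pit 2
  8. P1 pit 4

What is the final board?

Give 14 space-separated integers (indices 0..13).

Answer: 5 1 1 0 0 1 10 1 7 1 2 5 6 2

Derivation:
Move 1: P2 pit3 -> P1=[4,2,5,3,3,2](0) P2=[3,5,5,0,4,5](1)
Move 2: P1 pit3 -> P1=[4,2,5,0,4,3](1) P2=[3,5,5,0,4,5](1)
Move 3: P1 pit2 -> P1=[4,2,0,1,5,4](2) P2=[4,5,5,0,4,5](1)
Move 4: P1 pit1 -> P1=[4,0,1,2,5,4](2) P2=[4,5,5,0,4,5](1)
Move 5: P1 pit5 -> P1=[4,0,1,2,5,0](3) P2=[5,6,6,0,4,5](1)
Move 6: P1 pit3 -> P1=[4,0,1,0,6,0](9) P2=[0,6,6,0,4,5](1)
Move 7: P2 pit2 -> P1=[5,1,1,0,6,0](9) P2=[0,6,0,1,5,6](2)
Move 8: P1 pit4 -> P1=[5,1,1,0,0,1](10) P2=[1,7,1,2,5,6](2)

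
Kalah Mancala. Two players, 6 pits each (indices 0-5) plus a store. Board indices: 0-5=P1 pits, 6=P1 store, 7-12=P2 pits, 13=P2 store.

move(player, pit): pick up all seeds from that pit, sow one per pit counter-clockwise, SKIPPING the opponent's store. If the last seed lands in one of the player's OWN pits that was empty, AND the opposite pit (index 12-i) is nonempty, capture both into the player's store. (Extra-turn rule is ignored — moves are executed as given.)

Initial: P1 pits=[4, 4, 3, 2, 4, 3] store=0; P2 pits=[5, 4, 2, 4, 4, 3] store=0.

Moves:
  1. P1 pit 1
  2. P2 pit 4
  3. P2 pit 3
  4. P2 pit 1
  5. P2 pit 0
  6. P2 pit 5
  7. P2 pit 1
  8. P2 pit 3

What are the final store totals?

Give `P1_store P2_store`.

Move 1: P1 pit1 -> P1=[4,0,4,3,5,4](0) P2=[5,4,2,4,4,3](0)
Move 2: P2 pit4 -> P1=[5,1,4,3,5,4](0) P2=[5,4,2,4,0,4](1)
Move 3: P2 pit3 -> P1=[6,1,4,3,5,4](0) P2=[5,4,2,0,1,5](2)
Move 4: P2 pit1 -> P1=[6,1,4,3,5,4](0) P2=[5,0,3,1,2,6](2)
Move 5: P2 pit0 -> P1=[6,1,4,3,5,4](0) P2=[0,1,4,2,3,7](2)
Move 6: P2 pit5 -> P1=[7,2,5,4,6,5](0) P2=[0,1,4,2,3,0](3)
Move 7: P2 pit1 -> P1=[7,2,5,4,6,5](0) P2=[0,0,5,2,3,0](3)
Move 8: P2 pit3 -> P1=[0,2,5,4,6,5](0) P2=[0,0,5,0,4,0](11)

Answer: 0 11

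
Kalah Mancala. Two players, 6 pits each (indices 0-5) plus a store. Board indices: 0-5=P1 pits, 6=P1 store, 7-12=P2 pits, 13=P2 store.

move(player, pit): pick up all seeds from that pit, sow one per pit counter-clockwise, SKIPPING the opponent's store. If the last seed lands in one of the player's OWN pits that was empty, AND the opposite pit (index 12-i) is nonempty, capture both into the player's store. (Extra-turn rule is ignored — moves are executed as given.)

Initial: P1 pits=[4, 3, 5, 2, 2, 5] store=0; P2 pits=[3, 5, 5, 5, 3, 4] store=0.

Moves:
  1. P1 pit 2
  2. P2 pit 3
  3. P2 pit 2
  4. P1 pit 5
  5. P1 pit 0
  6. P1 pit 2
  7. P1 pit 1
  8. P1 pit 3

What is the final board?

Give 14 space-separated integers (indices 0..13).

Answer: 0 0 1 0 6 3 5 6 7 2 2 6 6 2

Derivation:
Move 1: P1 pit2 -> P1=[4,3,0,3,3,6](1) P2=[4,5,5,5,3,4](0)
Move 2: P2 pit3 -> P1=[5,4,0,3,3,6](1) P2=[4,5,5,0,4,5](1)
Move 3: P2 pit2 -> P1=[6,4,0,3,3,6](1) P2=[4,5,0,1,5,6](2)
Move 4: P1 pit5 -> P1=[6,4,0,3,3,0](2) P2=[5,6,1,2,6,6](2)
Move 5: P1 pit0 -> P1=[0,5,1,4,4,1](3) P2=[5,6,1,2,6,6](2)
Move 6: P1 pit2 -> P1=[0,5,0,5,4,1](3) P2=[5,6,1,2,6,6](2)
Move 7: P1 pit1 -> P1=[0,0,1,6,5,2](4) P2=[5,6,1,2,6,6](2)
Move 8: P1 pit3 -> P1=[0,0,1,0,6,3](5) P2=[6,7,2,2,6,6](2)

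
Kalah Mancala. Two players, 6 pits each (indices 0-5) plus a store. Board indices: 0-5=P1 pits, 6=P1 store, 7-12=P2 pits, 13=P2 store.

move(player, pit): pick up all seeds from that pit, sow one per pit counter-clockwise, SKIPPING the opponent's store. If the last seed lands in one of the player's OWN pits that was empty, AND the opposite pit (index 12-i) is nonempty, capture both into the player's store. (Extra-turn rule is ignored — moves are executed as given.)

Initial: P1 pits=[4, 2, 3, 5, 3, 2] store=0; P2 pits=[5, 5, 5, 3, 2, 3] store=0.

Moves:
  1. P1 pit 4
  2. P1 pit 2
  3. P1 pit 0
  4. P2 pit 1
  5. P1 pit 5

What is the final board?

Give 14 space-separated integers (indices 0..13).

Move 1: P1 pit4 -> P1=[4,2,3,5,0,3](1) P2=[6,5,5,3,2,3](0)
Move 2: P1 pit2 -> P1=[4,2,0,6,1,4](1) P2=[6,5,5,3,2,3](0)
Move 3: P1 pit0 -> P1=[0,3,1,7,2,4](1) P2=[6,5,5,3,2,3](0)
Move 4: P2 pit1 -> P1=[0,3,1,7,2,4](1) P2=[6,0,6,4,3,4](1)
Move 5: P1 pit5 -> P1=[0,3,1,7,2,0](2) P2=[7,1,7,4,3,4](1)

Answer: 0 3 1 7 2 0 2 7 1 7 4 3 4 1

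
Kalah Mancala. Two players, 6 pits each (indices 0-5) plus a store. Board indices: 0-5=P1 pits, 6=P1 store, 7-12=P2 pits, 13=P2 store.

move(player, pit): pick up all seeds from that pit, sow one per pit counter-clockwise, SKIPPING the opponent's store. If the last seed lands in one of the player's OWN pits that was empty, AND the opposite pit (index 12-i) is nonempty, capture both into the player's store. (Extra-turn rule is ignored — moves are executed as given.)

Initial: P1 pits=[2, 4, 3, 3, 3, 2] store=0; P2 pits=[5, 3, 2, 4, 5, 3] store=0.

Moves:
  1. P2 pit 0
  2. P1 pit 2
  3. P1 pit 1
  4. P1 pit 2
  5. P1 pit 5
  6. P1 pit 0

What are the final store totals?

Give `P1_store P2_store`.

Answer: 7 0

Derivation:
Move 1: P2 pit0 -> P1=[2,4,3,3,3,2](0) P2=[0,4,3,5,6,4](0)
Move 2: P1 pit2 -> P1=[2,4,0,4,4,3](0) P2=[0,4,3,5,6,4](0)
Move 3: P1 pit1 -> P1=[2,0,1,5,5,4](0) P2=[0,4,3,5,6,4](0)
Move 4: P1 pit2 -> P1=[2,0,0,6,5,4](0) P2=[0,4,3,5,6,4](0)
Move 5: P1 pit5 -> P1=[2,0,0,6,5,0](1) P2=[1,5,4,5,6,4](0)
Move 6: P1 pit0 -> P1=[0,1,0,6,5,0](7) P2=[1,5,4,0,6,4](0)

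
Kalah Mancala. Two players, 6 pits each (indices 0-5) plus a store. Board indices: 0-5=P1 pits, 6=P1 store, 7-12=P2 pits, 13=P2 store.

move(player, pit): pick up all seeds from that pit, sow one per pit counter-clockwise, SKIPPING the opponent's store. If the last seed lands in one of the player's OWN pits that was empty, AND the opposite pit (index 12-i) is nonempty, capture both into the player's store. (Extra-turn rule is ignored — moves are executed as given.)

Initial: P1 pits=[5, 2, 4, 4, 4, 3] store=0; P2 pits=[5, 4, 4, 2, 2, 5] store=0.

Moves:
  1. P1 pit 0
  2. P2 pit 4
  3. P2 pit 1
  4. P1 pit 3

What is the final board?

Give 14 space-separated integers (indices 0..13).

Answer: 0 3 5 0 6 5 1 6 1 5 3 1 7 1

Derivation:
Move 1: P1 pit0 -> P1=[0,3,5,5,5,4](0) P2=[5,4,4,2,2,5](0)
Move 2: P2 pit4 -> P1=[0,3,5,5,5,4](0) P2=[5,4,4,2,0,6](1)
Move 3: P2 pit1 -> P1=[0,3,5,5,5,4](0) P2=[5,0,5,3,1,7](1)
Move 4: P1 pit3 -> P1=[0,3,5,0,6,5](1) P2=[6,1,5,3,1,7](1)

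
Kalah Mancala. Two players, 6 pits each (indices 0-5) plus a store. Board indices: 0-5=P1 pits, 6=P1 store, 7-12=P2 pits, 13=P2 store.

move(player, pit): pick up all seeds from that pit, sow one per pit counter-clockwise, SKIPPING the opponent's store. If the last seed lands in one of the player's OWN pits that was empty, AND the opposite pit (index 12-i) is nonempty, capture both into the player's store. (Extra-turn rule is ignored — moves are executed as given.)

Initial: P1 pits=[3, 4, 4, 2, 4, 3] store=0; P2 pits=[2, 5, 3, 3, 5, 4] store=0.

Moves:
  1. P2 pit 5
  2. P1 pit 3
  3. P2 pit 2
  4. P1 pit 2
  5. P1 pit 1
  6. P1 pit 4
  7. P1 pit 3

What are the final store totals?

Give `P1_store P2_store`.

Move 1: P2 pit5 -> P1=[4,5,5,2,4,3](0) P2=[2,5,3,3,5,0](1)
Move 2: P1 pit3 -> P1=[4,5,5,0,5,4](0) P2=[2,5,3,3,5,0](1)
Move 3: P2 pit2 -> P1=[0,5,5,0,5,4](0) P2=[2,5,0,4,6,0](6)
Move 4: P1 pit2 -> P1=[0,5,0,1,6,5](1) P2=[3,5,0,4,6,0](6)
Move 5: P1 pit1 -> P1=[0,0,1,2,7,6](2) P2=[3,5,0,4,6,0](6)
Move 6: P1 pit4 -> P1=[0,0,1,2,0,7](3) P2=[4,6,1,5,7,0](6)
Move 7: P1 pit3 -> P1=[0,0,1,0,1,8](3) P2=[4,6,1,5,7,0](6)

Answer: 3 6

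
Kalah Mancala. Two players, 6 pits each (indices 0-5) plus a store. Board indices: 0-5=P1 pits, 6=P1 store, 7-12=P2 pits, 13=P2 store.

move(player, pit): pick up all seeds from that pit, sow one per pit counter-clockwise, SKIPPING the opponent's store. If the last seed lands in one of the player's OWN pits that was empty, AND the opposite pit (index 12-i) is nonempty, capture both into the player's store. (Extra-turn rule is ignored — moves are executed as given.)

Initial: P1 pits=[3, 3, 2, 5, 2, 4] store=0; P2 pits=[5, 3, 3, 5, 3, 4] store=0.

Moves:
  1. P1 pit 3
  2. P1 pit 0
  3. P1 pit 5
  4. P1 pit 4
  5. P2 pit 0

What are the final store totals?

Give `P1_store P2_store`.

Answer: 7 1

Derivation:
Move 1: P1 pit3 -> P1=[3,3,2,0,3,5](1) P2=[6,4,3,5,3,4](0)
Move 2: P1 pit0 -> P1=[0,4,3,0,3,5](5) P2=[6,4,0,5,3,4](0)
Move 3: P1 pit5 -> P1=[0,4,3,0,3,0](6) P2=[7,5,1,6,3,4](0)
Move 4: P1 pit4 -> P1=[0,4,3,0,0,1](7) P2=[8,5,1,6,3,4](0)
Move 5: P2 pit0 -> P1=[1,5,3,0,0,1](7) P2=[0,6,2,7,4,5](1)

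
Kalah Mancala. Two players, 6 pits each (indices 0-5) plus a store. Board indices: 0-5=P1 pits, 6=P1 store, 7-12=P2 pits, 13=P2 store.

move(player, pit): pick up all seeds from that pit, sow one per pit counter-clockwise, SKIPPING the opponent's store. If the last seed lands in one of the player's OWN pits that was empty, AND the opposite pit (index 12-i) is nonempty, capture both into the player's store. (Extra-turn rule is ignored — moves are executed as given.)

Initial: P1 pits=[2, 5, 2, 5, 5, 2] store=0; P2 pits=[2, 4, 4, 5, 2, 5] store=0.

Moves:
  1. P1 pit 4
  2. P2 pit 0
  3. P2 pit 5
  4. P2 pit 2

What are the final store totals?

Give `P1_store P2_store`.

Move 1: P1 pit4 -> P1=[2,5,2,5,0,3](1) P2=[3,5,5,5,2,5](0)
Move 2: P2 pit0 -> P1=[2,5,2,5,0,3](1) P2=[0,6,6,6,2,5](0)
Move 3: P2 pit5 -> P1=[3,6,3,6,0,3](1) P2=[0,6,6,6,2,0](1)
Move 4: P2 pit2 -> P1=[4,7,3,6,0,3](1) P2=[0,6,0,7,3,1](2)

Answer: 1 2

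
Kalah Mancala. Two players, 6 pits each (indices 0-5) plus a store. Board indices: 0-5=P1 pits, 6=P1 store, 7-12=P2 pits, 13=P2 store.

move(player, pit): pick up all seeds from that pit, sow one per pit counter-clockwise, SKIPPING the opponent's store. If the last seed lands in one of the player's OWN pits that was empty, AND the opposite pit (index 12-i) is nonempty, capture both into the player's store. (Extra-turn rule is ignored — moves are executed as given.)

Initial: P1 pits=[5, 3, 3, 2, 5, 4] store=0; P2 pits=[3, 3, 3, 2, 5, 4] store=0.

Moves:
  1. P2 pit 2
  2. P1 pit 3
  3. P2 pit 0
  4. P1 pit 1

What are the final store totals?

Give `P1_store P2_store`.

Answer: 0 0

Derivation:
Move 1: P2 pit2 -> P1=[5,3,3,2,5,4](0) P2=[3,3,0,3,6,5](0)
Move 2: P1 pit3 -> P1=[5,3,3,0,6,5](0) P2=[3,3,0,3,6,5](0)
Move 3: P2 pit0 -> P1=[5,3,3,0,6,5](0) P2=[0,4,1,4,6,5](0)
Move 4: P1 pit1 -> P1=[5,0,4,1,7,5](0) P2=[0,4,1,4,6,5](0)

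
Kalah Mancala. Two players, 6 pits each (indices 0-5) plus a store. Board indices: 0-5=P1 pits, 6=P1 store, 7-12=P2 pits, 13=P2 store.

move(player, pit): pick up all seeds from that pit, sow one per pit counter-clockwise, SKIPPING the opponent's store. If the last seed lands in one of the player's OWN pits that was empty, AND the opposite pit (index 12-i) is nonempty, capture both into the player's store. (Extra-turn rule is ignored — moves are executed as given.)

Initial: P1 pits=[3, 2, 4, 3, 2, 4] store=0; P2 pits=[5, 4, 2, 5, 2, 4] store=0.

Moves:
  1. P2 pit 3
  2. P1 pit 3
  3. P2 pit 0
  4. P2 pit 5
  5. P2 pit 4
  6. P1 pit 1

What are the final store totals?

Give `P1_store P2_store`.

Move 1: P2 pit3 -> P1=[4,3,4,3,2,4](0) P2=[5,4,2,0,3,5](1)
Move 2: P1 pit3 -> P1=[4,3,4,0,3,5](1) P2=[5,4,2,0,3,5](1)
Move 3: P2 pit0 -> P1=[4,3,4,0,3,5](1) P2=[0,5,3,1,4,6](1)
Move 4: P2 pit5 -> P1=[5,4,5,1,4,5](1) P2=[0,5,3,1,4,0](2)
Move 5: P2 pit4 -> P1=[6,5,5,1,4,5](1) P2=[0,5,3,1,0,1](3)
Move 6: P1 pit1 -> P1=[6,0,6,2,5,6](2) P2=[0,5,3,1,0,1](3)

Answer: 2 3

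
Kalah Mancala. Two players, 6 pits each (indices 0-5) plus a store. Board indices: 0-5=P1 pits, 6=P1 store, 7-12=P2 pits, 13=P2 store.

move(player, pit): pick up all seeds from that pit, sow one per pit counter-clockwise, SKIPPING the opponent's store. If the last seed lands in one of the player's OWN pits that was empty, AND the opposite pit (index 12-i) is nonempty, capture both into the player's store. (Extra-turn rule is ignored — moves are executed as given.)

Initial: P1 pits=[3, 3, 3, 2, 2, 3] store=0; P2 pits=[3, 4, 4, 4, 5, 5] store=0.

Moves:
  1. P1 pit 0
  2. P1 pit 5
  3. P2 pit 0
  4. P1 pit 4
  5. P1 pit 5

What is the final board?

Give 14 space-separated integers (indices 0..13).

Answer: 0 4 4 3 0 0 3 0 6 5 5 6 5 0

Derivation:
Move 1: P1 pit0 -> P1=[0,4,4,3,2,3](0) P2=[3,4,4,4,5,5](0)
Move 2: P1 pit5 -> P1=[0,4,4,3,2,0](1) P2=[4,5,4,4,5,5](0)
Move 3: P2 pit0 -> P1=[0,4,4,3,2,0](1) P2=[0,6,5,5,6,5](0)
Move 4: P1 pit4 -> P1=[0,4,4,3,0,1](2) P2=[0,6,5,5,6,5](0)
Move 5: P1 pit5 -> P1=[0,4,4,3,0,0](3) P2=[0,6,5,5,6,5](0)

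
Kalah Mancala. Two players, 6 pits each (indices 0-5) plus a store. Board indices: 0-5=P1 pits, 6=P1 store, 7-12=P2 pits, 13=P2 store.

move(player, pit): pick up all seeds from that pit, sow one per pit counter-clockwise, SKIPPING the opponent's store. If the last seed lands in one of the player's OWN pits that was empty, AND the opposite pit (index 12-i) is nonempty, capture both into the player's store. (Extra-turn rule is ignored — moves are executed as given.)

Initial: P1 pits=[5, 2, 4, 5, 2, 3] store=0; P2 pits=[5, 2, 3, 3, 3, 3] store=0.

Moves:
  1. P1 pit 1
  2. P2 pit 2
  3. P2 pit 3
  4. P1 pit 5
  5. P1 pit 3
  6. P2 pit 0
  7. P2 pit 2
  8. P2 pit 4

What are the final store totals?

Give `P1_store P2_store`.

Answer: 2 3

Derivation:
Move 1: P1 pit1 -> P1=[5,0,5,6,2,3](0) P2=[5,2,3,3,3,3](0)
Move 2: P2 pit2 -> P1=[5,0,5,6,2,3](0) P2=[5,2,0,4,4,4](0)
Move 3: P2 pit3 -> P1=[6,0,5,6,2,3](0) P2=[5,2,0,0,5,5](1)
Move 4: P1 pit5 -> P1=[6,0,5,6,2,0](1) P2=[6,3,0,0,5,5](1)
Move 5: P1 pit3 -> P1=[6,0,5,0,3,1](2) P2=[7,4,1,0,5,5](1)
Move 6: P2 pit0 -> P1=[7,0,5,0,3,1](2) P2=[0,5,2,1,6,6](2)
Move 7: P2 pit2 -> P1=[7,0,5,0,3,1](2) P2=[0,5,0,2,7,6](2)
Move 8: P2 pit4 -> P1=[8,1,6,1,4,1](2) P2=[0,5,0,2,0,7](3)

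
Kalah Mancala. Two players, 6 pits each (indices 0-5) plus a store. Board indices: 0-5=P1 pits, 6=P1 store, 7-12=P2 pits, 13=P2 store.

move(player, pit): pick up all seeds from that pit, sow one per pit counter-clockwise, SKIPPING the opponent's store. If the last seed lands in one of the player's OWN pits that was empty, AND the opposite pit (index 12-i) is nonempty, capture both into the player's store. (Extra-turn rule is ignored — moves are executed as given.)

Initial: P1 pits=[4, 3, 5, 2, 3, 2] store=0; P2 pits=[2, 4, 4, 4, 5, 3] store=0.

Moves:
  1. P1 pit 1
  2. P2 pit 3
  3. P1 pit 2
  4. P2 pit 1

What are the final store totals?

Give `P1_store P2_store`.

Answer: 1 2

Derivation:
Move 1: P1 pit1 -> P1=[4,0,6,3,4,2](0) P2=[2,4,4,4,5,3](0)
Move 2: P2 pit3 -> P1=[5,0,6,3,4,2](0) P2=[2,4,4,0,6,4](1)
Move 3: P1 pit2 -> P1=[5,0,0,4,5,3](1) P2=[3,5,4,0,6,4](1)
Move 4: P2 pit1 -> P1=[5,0,0,4,5,3](1) P2=[3,0,5,1,7,5](2)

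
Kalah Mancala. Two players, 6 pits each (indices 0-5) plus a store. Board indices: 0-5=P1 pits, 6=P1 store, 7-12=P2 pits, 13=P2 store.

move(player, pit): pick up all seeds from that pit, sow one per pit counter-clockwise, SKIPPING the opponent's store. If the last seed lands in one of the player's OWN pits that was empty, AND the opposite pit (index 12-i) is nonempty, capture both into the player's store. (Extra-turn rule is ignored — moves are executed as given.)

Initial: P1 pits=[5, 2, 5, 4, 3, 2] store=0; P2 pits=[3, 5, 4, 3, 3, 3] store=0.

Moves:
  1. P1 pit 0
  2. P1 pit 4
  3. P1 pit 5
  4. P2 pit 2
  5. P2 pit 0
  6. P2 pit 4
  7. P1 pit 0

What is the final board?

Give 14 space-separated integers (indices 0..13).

Move 1: P1 pit0 -> P1=[0,3,6,5,4,3](0) P2=[3,5,4,3,3,3](0)
Move 2: P1 pit4 -> P1=[0,3,6,5,0,4](1) P2=[4,6,4,3,3,3](0)
Move 3: P1 pit5 -> P1=[0,3,6,5,0,0](2) P2=[5,7,5,3,3,3](0)
Move 4: P2 pit2 -> P1=[1,3,6,5,0,0](2) P2=[5,7,0,4,4,4](1)
Move 5: P2 pit0 -> P1=[1,3,6,5,0,0](2) P2=[0,8,1,5,5,5](1)
Move 6: P2 pit4 -> P1=[2,4,7,5,0,0](2) P2=[0,8,1,5,0,6](2)
Move 7: P1 pit0 -> P1=[0,5,8,5,0,0](2) P2=[0,8,1,5,0,6](2)

Answer: 0 5 8 5 0 0 2 0 8 1 5 0 6 2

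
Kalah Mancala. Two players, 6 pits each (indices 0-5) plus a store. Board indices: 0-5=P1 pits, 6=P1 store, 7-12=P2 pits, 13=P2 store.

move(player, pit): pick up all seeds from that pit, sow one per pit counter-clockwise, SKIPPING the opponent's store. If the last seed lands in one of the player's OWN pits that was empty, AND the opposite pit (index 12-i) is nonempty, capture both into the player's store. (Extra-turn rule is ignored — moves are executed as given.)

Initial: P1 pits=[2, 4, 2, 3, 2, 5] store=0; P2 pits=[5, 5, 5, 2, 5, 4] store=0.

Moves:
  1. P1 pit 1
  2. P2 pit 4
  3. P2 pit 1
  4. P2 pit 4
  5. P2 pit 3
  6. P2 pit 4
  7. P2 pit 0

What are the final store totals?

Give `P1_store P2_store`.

Move 1: P1 pit1 -> P1=[2,0,3,4,3,6](0) P2=[5,5,5,2,5,4](0)
Move 2: P2 pit4 -> P1=[3,1,4,4,3,6](0) P2=[5,5,5,2,0,5](1)
Move 3: P2 pit1 -> P1=[3,1,4,4,3,6](0) P2=[5,0,6,3,1,6](2)
Move 4: P2 pit4 -> P1=[3,1,4,4,3,6](0) P2=[5,0,6,3,0,7](2)
Move 5: P2 pit3 -> P1=[3,1,4,4,3,6](0) P2=[5,0,6,0,1,8](3)
Move 6: P2 pit4 -> P1=[3,1,4,4,3,6](0) P2=[5,0,6,0,0,9](3)
Move 7: P2 pit0 -> P1=[3,1,4,4,3,6](0) P2=[0,1,7,1,1,10](3)

Answer: 0 3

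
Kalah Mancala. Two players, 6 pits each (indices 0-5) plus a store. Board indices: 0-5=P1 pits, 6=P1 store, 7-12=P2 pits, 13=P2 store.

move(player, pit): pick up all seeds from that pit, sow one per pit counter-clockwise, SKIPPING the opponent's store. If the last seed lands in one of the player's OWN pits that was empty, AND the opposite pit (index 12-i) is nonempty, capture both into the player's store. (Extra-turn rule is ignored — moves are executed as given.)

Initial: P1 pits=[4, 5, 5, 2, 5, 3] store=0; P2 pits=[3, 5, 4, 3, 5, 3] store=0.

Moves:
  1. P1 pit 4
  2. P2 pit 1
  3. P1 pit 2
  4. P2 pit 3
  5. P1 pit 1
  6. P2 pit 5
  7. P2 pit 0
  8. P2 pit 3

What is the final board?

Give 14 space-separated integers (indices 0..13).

Answer: 0 1 2 5 2 6 3 0 1 7 0 9 0 11

Derivation:
Move 1: P1 pit4 -> P1=[4,5,5,2,0,4](1) P2=[4,6,5,3,5,3](0)
Move 2: P2 pit1 -> P1=[5,5,5,2,0,4](1) P2=[4,0,6,4,6,4](1)
Move 3: P1 pit2 -> P1=[5,5,0,3,1,5](2) P2=[5,0,6,4,6,4](1)
Move 4: P2 pit3 -> P1=[6,5,0,3,1,5](2) P2=[5,0,6,0,7,5](2)
Move 5: P1 pit1 -> P1=[6,0,1,4,2,6](3) P2=[5,0,6,0,7,5](2)
Move 6: P2 pit5 -> P1=[7,1,2,5,2,6](3) P2=[5,0,6,0,7,0](3)
Move 7: P2 pit0 -> P1=[0,1,2,5,2,6](3) P2=[0,1,7,1,8,0](11)
Move 8: P2 pit3 -> P1=[0,1,2,5,2,6](3) P2=[0,1,7,0,9,0](11)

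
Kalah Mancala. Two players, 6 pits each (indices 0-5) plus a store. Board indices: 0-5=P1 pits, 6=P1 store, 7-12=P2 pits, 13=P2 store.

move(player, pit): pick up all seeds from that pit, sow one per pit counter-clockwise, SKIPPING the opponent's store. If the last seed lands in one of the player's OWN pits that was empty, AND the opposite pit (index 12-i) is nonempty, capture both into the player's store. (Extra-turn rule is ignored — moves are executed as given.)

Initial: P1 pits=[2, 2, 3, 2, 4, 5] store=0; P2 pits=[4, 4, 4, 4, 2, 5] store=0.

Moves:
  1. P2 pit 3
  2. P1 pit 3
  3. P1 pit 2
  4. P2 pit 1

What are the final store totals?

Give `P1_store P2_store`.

Answer: 0 1

Derivation:
Move 1: P2 pit3 -> P1=[3,2,3,2,4,5](0) P2=[4,4,4,0,3,6](1)
Move 2: P1 pit3 -> P1=[3,2,3,0,5,6](0) P2=[4,4,4,0,3,6](1)
Move 3: P1 pit2 -> P1=[3,2,0,1,6,7](0) P2=[4,4,4,0,3,6](1)
Move 4: P2 pit1 -> P1=[3,2,0,1,6,7](0) P2=[4,0,5,1,4,7](1)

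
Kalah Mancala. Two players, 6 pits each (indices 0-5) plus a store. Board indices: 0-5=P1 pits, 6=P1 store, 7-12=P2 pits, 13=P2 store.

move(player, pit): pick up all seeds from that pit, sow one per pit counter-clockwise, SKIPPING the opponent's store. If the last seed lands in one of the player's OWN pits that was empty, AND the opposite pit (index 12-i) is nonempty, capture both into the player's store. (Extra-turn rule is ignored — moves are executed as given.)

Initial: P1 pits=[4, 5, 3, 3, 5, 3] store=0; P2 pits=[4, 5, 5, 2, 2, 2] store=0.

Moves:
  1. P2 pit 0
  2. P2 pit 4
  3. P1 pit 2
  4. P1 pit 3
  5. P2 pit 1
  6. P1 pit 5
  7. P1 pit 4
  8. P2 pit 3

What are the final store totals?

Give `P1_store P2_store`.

Answer: 3 3

Derivation:
Move 1: P2 pit0 -> P1=[4,5,3,3,5,3](0) P2=[0,6,6,3,3,2](0)
Move 2: P2 pit4 -> P1=[5,5,3,3,5,3](0) P2=[0,6,6,3,0,3](1)
Move 3: P1 pit2 -> P1=[5,5,0,4,6,4](0) P2=[0,6,6,3,0,3](1)
Move 4: P1 pit3 -> P1=[5,5,0,0,7,5](1) P2=[1,6,6,3,0,3](1)
Move 5: P2 pit1 -> P1=[6,5,0,0,7,5](1) P2=[1,0,7,4,1,4](2)
Move 6: P1 pit5 -> P1=[6,5,0,0,7,0](2) P2=[2,1,8,5,1,4](2)
Move 7: P1 pit4 -> P1=[6,5,0,0,0,1](3) P2=[3,2,9,6,2,4](2)
Move 8: P2 pit3 -> P1=[7,6,1,0,0,1](3) P2=[3,2,9,0,3,5](3)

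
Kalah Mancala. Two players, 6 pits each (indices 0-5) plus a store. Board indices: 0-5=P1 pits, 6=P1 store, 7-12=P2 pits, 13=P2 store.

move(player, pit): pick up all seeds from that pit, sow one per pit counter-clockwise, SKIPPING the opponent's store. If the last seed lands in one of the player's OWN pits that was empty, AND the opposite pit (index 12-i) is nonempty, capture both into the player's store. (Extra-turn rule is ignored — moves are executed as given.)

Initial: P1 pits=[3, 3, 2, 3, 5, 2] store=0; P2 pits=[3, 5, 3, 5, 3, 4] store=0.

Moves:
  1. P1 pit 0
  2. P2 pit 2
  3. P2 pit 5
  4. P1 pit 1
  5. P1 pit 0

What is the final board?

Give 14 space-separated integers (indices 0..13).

Move 1: P1 pit0 -> P1=[0,4,3,4,5,2](0) P2=[3,5,3,5,3,4](0)
Move 2: P2 pit2 -> P1=[0,4,3,4,5,2](0) P2=[3,5,0,6,4,5](0)
Move 3: P2 pit5 -> P1=[1,5,4,5,5,2](0) P2=[3,5,0,6,4,0](1)
Move 4: P1 pit1 -> P1=[1,0,5,6,6,3](1) P2=[3,5,0,6,4,0](1)
Move 5: P1 pit0 -> P1=[0,0,5,6,6,3](6) P2=[3,5,0,6,0,0](1)

Answer: 0 0 5 6 6 3 6 3 5 0 6 0 0 1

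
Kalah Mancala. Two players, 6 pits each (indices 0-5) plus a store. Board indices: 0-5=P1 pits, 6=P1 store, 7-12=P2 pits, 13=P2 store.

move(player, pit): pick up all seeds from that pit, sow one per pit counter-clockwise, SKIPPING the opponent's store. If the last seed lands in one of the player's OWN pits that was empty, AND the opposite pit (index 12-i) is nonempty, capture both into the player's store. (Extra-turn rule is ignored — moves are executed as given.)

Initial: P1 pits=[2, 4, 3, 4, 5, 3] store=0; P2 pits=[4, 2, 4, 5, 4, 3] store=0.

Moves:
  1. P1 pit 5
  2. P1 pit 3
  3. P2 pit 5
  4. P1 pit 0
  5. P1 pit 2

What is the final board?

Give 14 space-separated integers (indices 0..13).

Answer: 0 6 0 1 7 2 8 6 3 0 5 4 0 1

Derivation:
Move 1: P1 pit5 -> P1=[2,4,3,4,5,0](1) P2=[5,3,4,5,4,3](0)
Move 2: P1 pit3 -> P1=[2,4,3,0,6,1](2) P2=[6,3,4,5,4,3](0)
Move 3: P2 pit5 -> P1=[3,5,3,0,6,1](2) P2=[6,3,4,5,4,0](1)
Move 4: P1 pit0 -> P1=[0,6,4,0,6,1](7) P2=[6,3,0,5,4,0](1)
Move 5: P1 pit2 -> P1=[0,6,0,1,7,2](8) P2=[6,3,0,5,4,0](1)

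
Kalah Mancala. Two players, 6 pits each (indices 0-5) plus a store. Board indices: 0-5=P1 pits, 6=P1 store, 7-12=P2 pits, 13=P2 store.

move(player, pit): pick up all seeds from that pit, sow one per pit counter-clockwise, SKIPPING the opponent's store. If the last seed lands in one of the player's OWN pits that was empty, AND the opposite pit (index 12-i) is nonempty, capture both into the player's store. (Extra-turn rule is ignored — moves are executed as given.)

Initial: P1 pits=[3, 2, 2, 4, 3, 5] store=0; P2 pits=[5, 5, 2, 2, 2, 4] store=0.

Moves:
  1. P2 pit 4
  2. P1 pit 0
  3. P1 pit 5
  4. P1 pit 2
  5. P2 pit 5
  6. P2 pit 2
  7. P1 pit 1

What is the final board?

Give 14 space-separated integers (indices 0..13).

Move 1: P2 pit4 -> P1=[3,2,2,4,3,5](0) P2=[5,5,2,2,0,5](1)
Move 2: P1 pit0 -> P1=[0,3,3,5,3,5](0) P2=[5,5,2,2,0,5](1)
Move 3: P1 pit5 -> P1=[0,3,3,5,3,0](1) P2=[6,6,3,3,0,5](1)
Move 4: P1 pit2 -> P1=[0,3,0,6,4,0](8) P2=[0,6,3,3,0,5](1)
Move 5: P2 pit5 -> P1=[1,4,1,7,4,0](8) P2=[0,6,3,3,0,0](2)
Move 6: P2 pit2 -> P1=[0,4,1,7,4,0](8) P2=[0,6,0,4,1,0](4)
Move 7: P1 pit1 -> P1=[0,0,2,8,5,1](8) P2=[0,6,0,4,1,0](4)

Answer: 0 0 2 8 5 1 8 0 6 0 4 1 0 4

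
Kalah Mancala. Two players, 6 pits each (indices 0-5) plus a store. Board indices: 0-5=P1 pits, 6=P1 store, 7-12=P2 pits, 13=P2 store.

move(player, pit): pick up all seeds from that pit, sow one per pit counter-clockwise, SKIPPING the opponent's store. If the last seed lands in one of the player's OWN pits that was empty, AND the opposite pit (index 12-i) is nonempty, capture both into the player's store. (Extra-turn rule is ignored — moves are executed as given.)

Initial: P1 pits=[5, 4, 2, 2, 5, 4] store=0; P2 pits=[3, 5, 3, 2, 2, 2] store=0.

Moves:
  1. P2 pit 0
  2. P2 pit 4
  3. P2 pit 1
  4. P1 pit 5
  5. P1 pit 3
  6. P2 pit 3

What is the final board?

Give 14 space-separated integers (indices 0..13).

Move 1: P2 pit0 -> P1=[5,4,2,2,5,4](0) P2=[0,6,4,3,2,2](0)
Move 2: P2 pit4 -> P1=[5,4,2,2,5,4](0) P2=[0,6,4,3,0,3](1)
Move 3: P2 pit1 -> P1=[6,4,2,2,5,4](0) P2=[0,0,5,4,1,4](2)
Move 4: P1 pit5 -> P1=[6,4,2,2,5,0](1) P2=[1,1,6,4,1,4](2)
Move 5: P1 pit3 -> P1=[6,4,2,0,6,0](3) P2=[0,1,6,4,1,4](2)
Move 6: P2 pit3 -> P1=[7,4,2,0,6,0](3) P2=[0,1,6,0,2,5](3)

Answer: 7 4 2 0 6 0 3 0 1 6 0 2 5 3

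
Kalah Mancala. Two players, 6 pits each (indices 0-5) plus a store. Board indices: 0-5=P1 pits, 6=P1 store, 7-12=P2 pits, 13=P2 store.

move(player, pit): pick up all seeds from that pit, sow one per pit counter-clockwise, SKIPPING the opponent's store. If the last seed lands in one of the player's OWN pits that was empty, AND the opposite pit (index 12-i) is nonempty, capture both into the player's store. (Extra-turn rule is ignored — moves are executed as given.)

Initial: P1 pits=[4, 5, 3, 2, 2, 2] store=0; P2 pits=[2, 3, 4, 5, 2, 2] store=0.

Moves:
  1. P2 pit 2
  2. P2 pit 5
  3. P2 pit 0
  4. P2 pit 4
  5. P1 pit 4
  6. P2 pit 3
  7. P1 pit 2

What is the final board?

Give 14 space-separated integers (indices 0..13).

Answer: 7 7 0 1 1 4 2 0 4 0 0 1 2 7

Derivation:
Move 1: P2 pit2 -> P1=[4,5,3,2,2,2](0) P2=[2,3,0,6,3,3](1)
Move 2: P2 pit5 -> P1=[5,6,3,2,2,2](0) P2=[2,3,0,6,3,0](2)
Move 3: P2 pit0 -> P1=[5,6,3,0,2,2](0) P2=[0,4,0,6,3,0](5)
Move 4: P2 pit4 -> P1=[6,6,3,0,2,2](0) P2=[0,4,0,6,0,1](6)
Move 5: P1 pit4 -> P1=[6,6,3,0,0,3](1) P2=[0,4,0,6,0,1](6)
Move 6: P2 pit3 -> P1=[7,7,4,0,0,3](1) P2=[0,4,0,0,1,2](7)
Move 7: P1 pit2 -> P1=[7,7,0,1,1,4](2) P2=[0,4,0,0,1,2](7)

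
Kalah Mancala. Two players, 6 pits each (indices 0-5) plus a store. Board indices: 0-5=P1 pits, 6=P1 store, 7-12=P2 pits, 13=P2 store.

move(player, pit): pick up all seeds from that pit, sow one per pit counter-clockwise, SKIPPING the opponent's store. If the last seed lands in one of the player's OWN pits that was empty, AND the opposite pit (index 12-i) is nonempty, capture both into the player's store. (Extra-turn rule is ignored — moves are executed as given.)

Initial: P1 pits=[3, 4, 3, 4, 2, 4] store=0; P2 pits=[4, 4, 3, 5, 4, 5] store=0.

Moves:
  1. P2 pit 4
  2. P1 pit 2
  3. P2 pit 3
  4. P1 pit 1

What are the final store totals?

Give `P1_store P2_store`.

Answer: 1 2

Derivation:
Move 1: P2 pit4 -> P1=[4,5,3,4,2,4](0) P2=[4,4,3,5,0,6](1)
Move 2: P1 pit2 -> P1=[4,5,0,5,3,5](0) P2=[4,4,3,5,0,6](1)
Move 3: P2 pit3 -> P1=[5,6,0,5,3,5](0) P2=[4,4,3,0,1,7](2)
Move 4: P1 pit1 -> P1=[5,0,1,6,4,6](1) P2=[5,4,3,0,1,7](2)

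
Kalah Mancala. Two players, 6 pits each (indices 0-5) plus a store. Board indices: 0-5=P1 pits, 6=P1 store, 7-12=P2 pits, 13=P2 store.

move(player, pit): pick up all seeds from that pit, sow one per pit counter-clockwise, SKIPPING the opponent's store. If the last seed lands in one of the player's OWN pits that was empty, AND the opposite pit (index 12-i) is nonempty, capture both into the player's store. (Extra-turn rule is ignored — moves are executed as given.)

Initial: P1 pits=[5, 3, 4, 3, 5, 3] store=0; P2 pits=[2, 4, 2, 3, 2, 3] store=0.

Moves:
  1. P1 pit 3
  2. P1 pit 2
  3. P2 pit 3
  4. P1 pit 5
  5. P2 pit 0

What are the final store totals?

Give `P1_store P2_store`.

Answer: 3 1

Derivation:
Move 1: P1 pit3 -> P1=[5,3,4,0,6,4](1) P2=[2,4,2,3,2,3](0)
Move 2: P1 pit2 -> P1=[5,3,0,1,7,5](2) P2=[2,4,2,3,2,3](0)
Move 3: P2 pit3 -> P1=[5,3,0,1,7,5](2) P2=[2,4,2,0,3,4](1)
Move 4: P1 pit5 -> P1=[5,3,0,1,7,0](3) P2=[3,5,3,1,3,4](1)
Move 5: P2 pit0 -> P1=[5,3,0,1,7,0](3) P2=[0,6,4,2,3,4](1)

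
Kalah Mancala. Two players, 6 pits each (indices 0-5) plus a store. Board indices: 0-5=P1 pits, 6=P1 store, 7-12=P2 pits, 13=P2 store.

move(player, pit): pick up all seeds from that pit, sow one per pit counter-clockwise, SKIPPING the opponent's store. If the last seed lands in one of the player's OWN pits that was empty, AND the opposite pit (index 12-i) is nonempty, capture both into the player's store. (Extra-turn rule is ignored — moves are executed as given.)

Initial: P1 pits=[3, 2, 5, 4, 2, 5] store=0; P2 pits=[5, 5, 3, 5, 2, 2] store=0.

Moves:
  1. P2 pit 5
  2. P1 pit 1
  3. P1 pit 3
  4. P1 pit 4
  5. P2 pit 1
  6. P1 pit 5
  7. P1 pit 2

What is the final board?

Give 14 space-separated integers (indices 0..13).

Move 1: P2 pit5 -> P1=[4,2,5,4,2,5](0) P2=[5,5,3,5,2,0](1)
Move 2: P1 pit1 -> P1=[4,0,6,5,2,5](0) P2=[5,5,3,5,2,0](1)
Move 3: P1 pit3 -> P1=[4,0,6,0,3,6](1) P2=[6,6,3,5,2,0](1)
Move 4: P1 pit4 -> P1=[4,0,6,0,0,7](2) P2=[7,6,3,5,2,0](1)
Move 5: P2 pit1 -> P1=[5,0,6,0,0,7](2) P2=[7,0,4,6,3,1](2)
Move 6: P1 pit5 -> P1=[5,0,6,0,0,0](3) P2=[8,1,5,7,4,2](2)
Move 7: P1 pit2 -> P1=[5,0,0,1,1,1](4) P2=[9,2,5,7,4,2](2)

Answer: 5 0 0 1 1 1 4 9 2 5 7 4 2 2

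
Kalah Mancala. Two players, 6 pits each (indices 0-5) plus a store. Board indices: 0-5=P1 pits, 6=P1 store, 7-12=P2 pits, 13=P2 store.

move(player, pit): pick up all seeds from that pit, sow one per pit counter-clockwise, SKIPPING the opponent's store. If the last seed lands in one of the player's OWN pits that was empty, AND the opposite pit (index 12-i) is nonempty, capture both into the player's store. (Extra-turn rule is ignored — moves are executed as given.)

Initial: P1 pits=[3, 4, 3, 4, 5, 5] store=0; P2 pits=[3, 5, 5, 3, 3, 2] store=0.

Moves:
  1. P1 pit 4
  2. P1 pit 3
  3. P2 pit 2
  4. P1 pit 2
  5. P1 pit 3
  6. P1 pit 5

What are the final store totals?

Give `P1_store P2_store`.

Answer: 3 1

Derivation:
Move 1: P1 pit4 -> P1=[3,4,3,4,0,6](1) P2=[4,6,6,3,3,2](0)
Move 2: P1 pit3 -> P1=[3,4,3,0,1,7](2) P2=[5,6,6,3,3,2](0)
Move 3: P2 pit2 -> P1=[4,5,3,0,1,7](2) P2=[5,6,0,4,4,3](1)
Move 4: P1 pit2 -> P1=[4,5,0,1,2,8](2) P2=[5,6,0,4,4,3](1)
Move 5: P1 pit3 -> P1=[4,5,0,0,3,8](2) P2=[5,6,0,4,4,3](1)
Move 6: P1 pit5 -> P1=[5,5,0,0,3,0](3) P2=[6,7,1,5,5,4](1)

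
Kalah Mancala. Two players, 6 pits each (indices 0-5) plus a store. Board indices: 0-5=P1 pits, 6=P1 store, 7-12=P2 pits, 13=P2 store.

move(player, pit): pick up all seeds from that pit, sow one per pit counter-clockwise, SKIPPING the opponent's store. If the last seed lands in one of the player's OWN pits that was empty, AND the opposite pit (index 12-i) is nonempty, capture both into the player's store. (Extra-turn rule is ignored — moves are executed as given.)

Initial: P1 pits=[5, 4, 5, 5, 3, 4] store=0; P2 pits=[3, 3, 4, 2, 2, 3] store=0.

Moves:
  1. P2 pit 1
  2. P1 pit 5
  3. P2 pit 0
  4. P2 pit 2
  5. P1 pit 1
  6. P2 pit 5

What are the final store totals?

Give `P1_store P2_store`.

Answer: 2 2

Derivation:
Move 1: P2 pit1 -> P1=[5,4,5,5,3,4](0) P2=[3,0,5,3,3,3](0)
Move 2: P1 pit5 -> P1=[5,4,5,5,3,0](1) P2=[4,1,6,3,3,3](0)
Move 3: P2 pit0 -> P1=[5,4,5,5,3,0](1) P2=[0,2,7,4,4,3](0)
Move 4: P2 pit2 -> P1=[6,5,6,5,3,0](1) P2=[0,2,0,5,5,4](1)
Move 5: P1 pit1 -> P1=[6,0,7,6,4,1](2) P2=[0,2,0,5,5,4](1)
Move 6: P2 pit5 -> P1=[7,1,8,6,4,1](2) P2=[0,2,0,5,5,0](2)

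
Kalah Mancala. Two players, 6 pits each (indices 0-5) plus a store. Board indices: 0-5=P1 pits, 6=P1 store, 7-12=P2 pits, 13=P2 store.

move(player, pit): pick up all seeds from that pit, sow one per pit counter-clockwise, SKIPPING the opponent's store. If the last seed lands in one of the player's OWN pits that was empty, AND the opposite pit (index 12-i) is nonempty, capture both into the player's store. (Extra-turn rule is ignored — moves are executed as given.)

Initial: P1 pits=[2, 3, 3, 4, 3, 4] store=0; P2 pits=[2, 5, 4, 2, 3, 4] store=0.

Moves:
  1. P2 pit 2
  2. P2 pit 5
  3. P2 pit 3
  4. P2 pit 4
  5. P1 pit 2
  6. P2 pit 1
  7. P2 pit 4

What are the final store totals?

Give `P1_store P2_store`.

Move 1: P2 pit2 -> P1=[2,3,3,4,3,4](0) P2=[2,5,0,3,4,5](1)
Move 2: P2 pit5 -> P1=[3,4,4,5,3,4](0) P2=[2,5,0,3,4,0](2)
Move 3: P2 pit3 -> P1=[3,4,4,5,3,4](0) P2=[2,5,0,0,5,1](3)
Move 4: P2 pit4 -> P1=[4,5,5,5,3,4](0) P2=[2,5,0,0,0,2](4)
Move 5: P1 pit2 -> P1=[4,5,0,6,4,5](1) P2=[3,5,0,0,0,2](4)
Move 6: P2 pit1 -> P1=[4,5,0,6,4,5](1) P2=[3,0,1,1,1,3](5)
Move 7: P2 pit4 -> P1=[4,5,0,6,4,5](1) P2=[3,0,1,1,0,4](5)

Answer: 1 5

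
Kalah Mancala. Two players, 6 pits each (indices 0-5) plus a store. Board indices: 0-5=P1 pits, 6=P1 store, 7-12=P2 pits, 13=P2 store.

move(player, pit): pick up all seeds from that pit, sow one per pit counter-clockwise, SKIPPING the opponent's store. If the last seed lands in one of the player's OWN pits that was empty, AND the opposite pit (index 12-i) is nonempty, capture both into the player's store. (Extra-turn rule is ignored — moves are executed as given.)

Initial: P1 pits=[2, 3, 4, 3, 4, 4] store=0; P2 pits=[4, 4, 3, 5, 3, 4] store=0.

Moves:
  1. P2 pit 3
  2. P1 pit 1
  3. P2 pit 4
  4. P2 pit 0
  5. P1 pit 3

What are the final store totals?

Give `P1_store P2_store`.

Move 1: P2 pit3 -> P1=[3,4,4,3,4,4](0) P2=[4,4,3,0,4,5](1)
Move 2: P1 pit1 -> P1=[3,0,5,4,5,5](0) P2=[4,4,3,0,4,5](1)
Move 3: P2 pit4 -> P1=[4,1,5,4,5,5](0) P2=[4,4,3,0,0,6](2)
Move 4: P2 pit0 -> P1=[4,0,5,4,5,5](0) P2=[0,5,4,1,0,6](4)
Move 5: P1 pit3 -> P1=[4,0,5,0,6,6](1) P2=[1,5,4,1,0,6](4)

Answer: 1 4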